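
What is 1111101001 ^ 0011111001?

XOR: 1 when bits differ
  1111101001
^ 0011111001
------------
  1100010000
Decimal: 1001 ^ 249 = 784



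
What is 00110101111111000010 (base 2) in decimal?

Sum of powers of 2 for each 1-bit:
2^1 + 2^6 + 2^7 + 2^8 + 2^9 + 2^10 + 2^11 + 2^12 + 2^14 + 2^16 + 2^17
= 2 + 64 + 128 + 256 + 512 + 1024 + 2048 + 4096 + 16384 + 65536 + 131072
= 221122



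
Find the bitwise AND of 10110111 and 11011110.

AND: 1 only when both bits are 1
  10110111
& 11011110
----------
  10010110
Decimal: 183 & 222 = 150



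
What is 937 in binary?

Using repeated division by 2:
937 ÷ 2 = 468 remainder 1
468 ÷ 2 = 234 remainder 0
234 ÷ 2 = 117 remainder 0
117 ÷ 2 = 58 remainder 1
58 ÷ 2 = 29 remainder 0
29 ÷ 2 = 14 remainder 1
14 ÷ 2 = 7 remainder 0
7 ÷ 2 = 3 remainder 1
3 ÷ 2 = 1 remainder 1
1 ÷ 2 = 0 remainder 1
Reading remainders bottom to top: 1110101001



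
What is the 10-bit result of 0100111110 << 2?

Original: 0100111110 (decimal 318)
Shift left by 2 positions
Append 2 zeros on the right and drop the 2 high bits that overflow the 10-bit width
Result: 0011111000 (decimal 248)
Equivalent: 318 << 2 = 318 × 2^2 = 1272, truncated to 10 bits = 248



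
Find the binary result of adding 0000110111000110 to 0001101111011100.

Add column by column from the right: bit + bit + carry-in; write the sum mod 2, carry 1 when the sum is 2 or 3.
carry:  0011111110111000
        0000110111000110
+       0001101111011100
------------------------
       00010100110100010
(the carry out of the leftmost column, 0, becomes the leading bit)
Decimal check:
  0000110111000110 = 2048 + 1024 + 256 + 128 + 64 + 4 + 2 = 3526
  0001101111011100 = 4096 + 2048 + 512 + 256 + 128 + 64 + 16 + 8 + 4 = 7132
  3526 + 7132 = 10658, and 00010100110100010 = 8192 + 2048 + 256 + 128 + 32 + 2 = 10658 ✓



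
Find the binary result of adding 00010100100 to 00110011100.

Add column by column from the right: bit + bit + carry-in; write the sum mod 2, carry 1 when the sum is 2 or 3.
carry:  01101111000
        00010100100
+       00110011100
-------------------
       001001000000
(the carry out of the leftmost column, 0, becomes the leading bit)
Decimal check:
  00010100100 = 128 + 32 + 4 = 164
  00110011100 = 256 + 128 + 16 + 8 + 4 = 412
  164 + 412 = 576, and 001001000000 = 512 + 64 = 576 ✓



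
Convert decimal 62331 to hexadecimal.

Using repeated division by 16 (digits 10–15 are A–F):
62331 ÷ 16 = 3895 remainder 11 (B)
3895 ÷ 16 = 243 remainder 7
243 ÷ 16 = 15 remainder 3
15 ÷ 16 = 0 remainder 15 (F)
Reading remainders bottom to top: F37B



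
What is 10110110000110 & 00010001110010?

AND: 1 only when both bits are 1
  10110110000110
& 00010001110010
----------------
  00010000000010
Decimal: 11654 & 1138 = 1026



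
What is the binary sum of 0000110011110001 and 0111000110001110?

Add column by column from the right: bit + bit + carry-in; write the sum mod 2, carry 1 when the sum is 2 or 3.
carry:  0000001100000000
        0000110011110001
+       0111000110001110
------------------------
       00111111001111111
(the carry out of the leftmost column, 0, becomes the leading bit)
Decimal check:
  0000110011110001 = 2048 + 1024 + 128 + 64 + 32 + 16 + 1 = 3313
  0111000110001110 = 16384 + 8192 + 4096 + 256 + 128 + 8 + 4 + 2 = 29070
  3313 + 29070 = 32383, and 00111111001111111 = 16384 + 8192 + 4096 + 2048 + 1024 + 512 + 64 + 32 + 16 + 8 + 4 + 2 + 1 = 32383 ✓



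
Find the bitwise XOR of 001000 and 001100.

XOR: 1 when bits differ
  001000
^ 001100
--------
  000100
Decimal: 8 ^ 12 = 4



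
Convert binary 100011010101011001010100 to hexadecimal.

Group into 4-bit nibbles from right:
  1000 = 8
  1101 = D
  0101 = 5
  0110 = 6
  0101 = 5
  0100 = 4
Result: 8D5654



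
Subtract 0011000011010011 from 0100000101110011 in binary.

Method 1 - Direct subtraction (column by column from the right: bit − bit − borrow-in; if negative, add 2 and borrow 1 from the next column):
borrow: 0110000100000000
        0100000101110011
-       0011000011010011
------------------------
        0001000010100000

Method 2 - Add two's complement:
Two's complement of 0011000011010011: invert → 1100111100101100, add 1 → 1100111100101101
  0100000101110011
+ 1100111100101101
------------------
 10001000010100000  (end carry out of the top bit = 1)
Discarding the end carry: 0001000010100000
Decimal check:
  0100000101110011 = 16384 + 256 + 64 + 32 + 16 + 2 + 1 = 16755
  0011000011010011 = 8192 + 4096 + 128 + 64 + 16 + 2 + 1 = 12499
  16755 - 12499 = 4256, and 0001000010100000 = 4096 + 128 + 32 = 4256 ✓



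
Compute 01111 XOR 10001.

XOR: 1 when bits differ
  01111
^ 10001
-------
  11110
Decimal: 15 ^ 17 = 30



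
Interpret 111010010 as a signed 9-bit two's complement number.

Binary: 111010010
Sign bit: 1 (negative)
Invert: 000101101
Add 1:  000101110
Magnitude: 000101110 = 32 + 8 + 4 + 2 = 46
Value: -46



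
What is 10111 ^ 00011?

XOR: 1 when bits differ
  10111
^ 00011
-------
  10100
Decimal: 23 ^ 3 = 20



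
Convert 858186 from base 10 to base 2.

Using repeated division by 2:
858186 ÷ 2 = 429093 remainder 0
429093 ÷ 2 = 214546 remainder 1
214546 ÷ 2 = 107273 remainder 0
107273 ÷ 2 = 53636 remainder 1
53636 ÷ 2 = 26818 remainder 0
26818 ÷ 2 = 13409 remainder 0
13409 ÷ 2 = 6704 remainder 1
6704 ÷ 2 = 3352 remainder 0
3352 ÷ 2 = 1676 remainder 0
1676 ÷ 2 = 838 remainder 0
838 ÷ 2 = 419 remainder 0
419 ÷ 2 = 209 remainder 1
209 ÷ 2 = 104 remainder 1
104 ÷ 2 = 52 remainder 0
52 ÷ 2 = 26 remainder 0
26 ÷ 2 = 13 remainder 0
13 ÷ 2 = 6 remainder 1
6 ÷ 2 = 3 remainder 0
3 ÷ 2 = 1 remainder 1
1 ÷ 2 = 0 remainder 1
Reading remainders bottom to top: 11010001100001001010



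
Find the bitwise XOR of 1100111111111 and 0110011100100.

XOR: 1 when bits differ
  1100111111111
^ 0110011100100
---------------
  1010100011011
Decimal: 6655 ^ 3300 = 5403



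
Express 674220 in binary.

Using repeated division by 2:
674220 ÷ 2 = 337110 remainder 0
337110 ÷ 2 = 168555 remainder 0
168555 ÷ 2 = 84277 remainder 1
84277 ÷ 2 = 42138 remainder 1
42138 ÷ 2 = 21069 remainder 0
21069 ÷ 2 = 10534 remainder 1
10534 ÷ 2 = 5267 remainder 0
5267 ÷ 2 = 2633 remainder 1
2633 ÷ 2 = 1316 remainder 1
1316 ÷ 2 = 658 remainder 0
658 ÷ 2 = 329 remainder 0
329 ÷ 2 = 164 remainder 1
164 ÷ 2 = 82 remainder 0
82 ÷ 2 = 41 remainder 0
41 ÷ 2 = 20 remainder 1
20 ÷ 2 = 10 remainder 0
10 ÷ 2 = 5 remainder 0
5 ÷ 2 = 2 remainder 1
2 ÷ 2 = 1 remainder 0
1 ÷ 2 = 0 remainder 1
Reading remainders bottom to top: 10100100100110101100



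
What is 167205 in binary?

Using repeated division by 2:
167205 ÷ 2 = 83602 remainder 1
83602 ÷ 2 = 41801 remainder 0
41801 ÷ 2 = 20900 remainder 1
20900 ÷ 2 = 10450 remainder 0
10450 ÷ 2 = 5225 remainder 0
5225 ÷ 2 = 2612 remainder 1
2612 ÷ 2 = 1306 remainder 0
1306 ÷ 2 = 653 remainder 0
653 ÷ 2 = 326 remainder 1
326 ÷ 2 = 163 remainder 0
163 ÷ 2 = 81 remainder 1
81 ÷ 2 = 40 remainder 1
40 ÷ 2 = 20 remainder 0
20 ÷ 2 = 10 remainder 0
10 ÷ 2 = 5 remainder 0
5 ÷ 2 = 2 remainder 1
2 ÷ 2 = 1 remainder 0
1 ÷ 2 = 0 remainder 1
Reading remainders bottom to top: 101000110100100101



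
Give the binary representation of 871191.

Using repeated division by 2:
871191 ÷ 2 = 435595 remainder 1
435595 ÷ 2 = 217797 remainder 1
217797 ÷ 2 = 108898 remainder 1
108898 ÷ 2 = 54449 remainder 0
54449 ÷ 2 = 27224 remainder 1
27224 ÷ 2 = 13612 remainder 0
13612 ÷ 2 = 6806 remainder 0
6806 ÷ 2 = 3403 remainder 0
3403 ÷ 2 = 1701 remainder 1
1701 ÷ 2 = 850 remainder 1
850 ÷ 2 = 425 remainder 0
425 ÷ 2 = 212 remainder 1
212 ÷ 2 = 106 remainder 0
106 ÷ 2 = 53 remainder 0
53 ÷ 2 = 26 remainder 1
26 ÷ 2 = 13 remainder 0
13 ÷ 2 = 6 remainder 1
6 ÷ 2 = 3 remainder 0
3 ÷ 2 = 1 remainder 1
1 ÷ 2 = 0 remainder 1
Reading remainders bottom to top: 11010100101100010111



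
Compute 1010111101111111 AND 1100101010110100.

AND: 1 only when both bits are 1
  1010111101111111
& 1100101010110100
------------------
  1000101000110100
Decimal: 44927 & 51892 = 35380



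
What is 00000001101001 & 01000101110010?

AND: 1 only when both bits are 1
  00000001101001
& 01000101110010
----------------
  00000001100000
Decimal: 105 & 4466 = 96



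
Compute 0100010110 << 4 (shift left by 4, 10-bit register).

Original: 0100010110 (decimal 278)
Shift left by 4 positions
Append 4 zeros on the right and drop the 4 high bits that overflow the 10-bit width
Result: 0101100000 (decimal 352)
Equivalent: 278 << 4 = 278 × 2^4 = 4448, truncated to 10 bits = 352



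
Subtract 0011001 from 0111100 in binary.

Method 1 - Direct subtraction (column by column from the right: bit − bit − borrow-in; if negative, add 2 and borrow 1 from the next column):
borrow: 0000110
        0111100
-       0011001
---------------
        0100011

Method 2 - Add two's complement:
Two's complement of 0011001: invert → 1100110, add 1 → 1100111
  0111100
+ 1100111
---------
 10100011  (end carry out of the top bit = 1)
Discarding the end carry: 0100011
Decimal check:
  0111100 = 32 + 16 + 8 + 4 = 60
  0011001 = 16 + 8 + 1 = 25
  60 - 25 = 35, and 0100011 = 32 + 2 + 1 = 35 ✓



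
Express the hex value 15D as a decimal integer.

Expand by place value (powers of 16):
Digit values: D = 13
15D = 1 × 16^2 + 5 × 16^1 + 13 × 16^0
= 1 × 256 + 5 × 16 + 13 × 1
= 256 + 80 + 13
= 349



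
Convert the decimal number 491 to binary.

Using repeated division by 2:
491 ÷ 2 = 245 remainder 1
245 ÷ 2 = 122 remainder 1
122 ÷ 2 = 61 remainder 0
61 ÷ 2 = 30 remainder 1
30 ÷ 2 = 15 remainder 0
15 ÷ 2 = 7 remainder 1
7 ÷ 2 = 3 remainder 1
3 ÷ 2 = 1 remainder 1
1 ÷ 2 = 0 remainder 1
Reading remainders bottom to top: 111101011



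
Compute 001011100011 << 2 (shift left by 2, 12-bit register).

Original: 001011100011 (decimal 739)
Shift left by 2 positions
Append 2 zeros on the right
Result: 101110001100 (decimal 2956)
Equivalent: 739 << 2 = 739 × 2^2 = 2956



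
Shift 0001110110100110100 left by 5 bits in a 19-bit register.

Original: 0001110110100110100 (decimal 60724)
Shift left by 5 positions
Append 5 zeros on the right and drop the 5 high bits that overflow the 19-bit width
Result: 1011010011010000000 (decimal 370304)
Equivalent: 60724 << 5 = 60724 × 2^5 = 1943168, truncated to 19 bits = 370304



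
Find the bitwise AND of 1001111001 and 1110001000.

AND: 1 only when both bits are 1
  1001111001
& 1110001000
------------
  1000001000
Decimal: 633 & 904 = 520



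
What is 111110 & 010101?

AND: 1 only when both bits are 1
  111110
& 010101
--------
  010100
Decimal: 62 & 21 = 20



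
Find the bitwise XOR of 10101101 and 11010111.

XOR: 1 when bits differ
  10101101
^ 11010111
----------
  01111010
Decimal: 173 ^ 215 = 122



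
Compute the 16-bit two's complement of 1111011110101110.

Original (sign bit 1, negative): 1111011110101110
Step 1 - Invert all bits: 0000100001010001
Step 2 - Add 1: 0000100001010010
Verification: 1111011110101110 + 0000100001010010 = 10000000000000000; discarding the end carry (carry out of the top bit) leaves the 16-bit value 0000000000000000, as required for x + (-x)



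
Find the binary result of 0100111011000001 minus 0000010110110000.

Method 1 - Direct subtraction (column by column from the right: bit − bit − borrow-in; if negative, add 2 and borrow 1 from the next column):
borrow: 0000001001100000
        0100111011000001
-       0000010110110000
------------------------
        0100100100010001

Method 2 - Add two's complement:
Two's complement of 0000010110110000: invert → 1111101001001111, add 1 → 1111101001010000
  0100111011000001
+ 1111101001010000
------------------
 10100100100010001  (end carry out of the top bit = 1)
Discarding the end carry: 0100100100010001
Decimal check:
  0100111011000001 = 16384 + 2048 + 1024 + 512 + 128 + 64 + 1 = 20161
  0000010110110000 = 1024 + 256 + 128 + 32 + 16 = 1456
  20161 - 1456 = 18705, and 0100100100010001 = 16384 + 2048 + 256 + 16 + 1 = 18705 ✓



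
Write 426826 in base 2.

Using repeated division by 2:
426826 ÷ 2 = 213413 remainder 0
213413 ÷ 2 = 106706 remainder 1
106706 ÷ 2 = 53353 remainder 0
53353 ÷ 2 = 26676 remainder 1
26676 ÷ 2 = 13338 remainder 0
13338 ÷ 2 = 6669 remainder 0
6669 ÷ 2 = 3334 remainder 1
3334 ÷ 2 = 1667 remainder 0
1667 ÷ 2 = 833 remainder 1
833 ÷ 2 = 416 remainder 1
416 ÷ 2 = 208 remainder 0
208 ÷ 2 = 104 remainder 0
104 ÷ 2 = 52 remainder 0
52 ÷ 2 = 26 remainder 0
26 ÷ 2 = 13 remainder 0
13 ÷ 2 = 6 remainder 1
6 ÷ 2 = 3 remainder 0
3 ÷ 2 = 1 remainder 1
1 ÷ 2 = 0 remainder 1
Reading remainders bottom to top: 1101000001101001010



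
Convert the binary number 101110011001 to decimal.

Sum of powers of 2 for each 1-bit:
2^0 + 2^3 + 2^4 + 2^7 + 2^8 + 2^9 + 2^11
= 1 + 8 + 16 + 128 + 256 + 512 + 2048
= 2969



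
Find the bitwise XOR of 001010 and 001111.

XOR: 1 when bits differ
  001010
^ 001111
--------
  000101
Decimal: 10 ^ 15 = 5



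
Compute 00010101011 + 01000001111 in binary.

Add column by column from the right: bit + bit + carry-in; write the sum mod 2, carry 1 when the sum is 2 or 3.
carry:  00000011110
        00010101011
+       01000001111
-------------------
       001010111010
(the carry out of the leftmost column, 0, becomes the leading bit)
Decimal check:
  00010101011 = 128 + 32 + 8 + 2 + 1 = 171
  01000001111 = 512 + 8 + 4 + 2 + 1 = 527
  171 + 527 = 698, and 001010111010 = 512 + 128 + 32 + 16 + 8 + 2 = 698 ✓



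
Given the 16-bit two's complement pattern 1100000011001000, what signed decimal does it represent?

Binary: 1100000011001000
Sign bit: 1 (negative)
Invert: 0011111100110111
Add 1:  0011111100111000
Magnitude: 0011111100111000 = 8192 + 4096 + 2048 + 1024 + 512 + 256 + 32 + 16 + 8 = 16184
Value: -16184



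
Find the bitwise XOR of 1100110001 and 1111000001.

XOR: 1 when bits differ
  1100110001
^ 1111000001
------------
  0011110000
Decimal: 817 ^ 961 = 240



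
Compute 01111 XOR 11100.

XOR: 1 when bits differ
  01111
^ 11100
-------
  10011
Decimal: 15 ^ 28 = 19



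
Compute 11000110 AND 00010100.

AND: 1 only when both bits are 1
  11000110
& 00010100
----------
  00000100
Decimal: 198 & 20 = 4



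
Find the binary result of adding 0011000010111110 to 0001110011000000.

Add column by column from the right: bit + bit + carry-in; write the sum mod 2, carry 1 when the sum is 2 or 3.
carry:  0110000100000000
        0011000010111110
+       0001110011000000
------------------------
       00100110101111110
(the carry out of the leftmost column, 0, becomes the leading bit)
Decimal check:
  0011000010111110 = 8192 + 4096 + 128 + 32 + 16 + 8 + 4 + 2 = 12478
  0001110011000000 = 4096 + 2048 + 1024 + 128 + 64 = 7360
  12478 + 7360 = 19838, and 00100110101111110 = 16384 + 2048 + 1024 + 256 + 64 + 32 + 16 + 8 + 4 + 2 = 19838 ✓



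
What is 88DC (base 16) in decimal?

Expand by place value (powers of 16):
Digit values: D = 13, C = 12
88DC = 8 × 16^3 + 8 × 16^2 + 13 × 16^1 + 12 × 16^0
= 8 × 4096 + 8 × 256 + 13 × 16 + 12 × 1
= 32768 + 2048 + 208 + 12
= 35036



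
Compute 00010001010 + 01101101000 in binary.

Add column by column from the right: bit + bit + carry-in; write the sum mod 2, carry 1 when the sum is 2 or 3.
carry:  00000010000
        00010001010
+       01101101000
-------------------
       001111110010
(the carry out of the leftmost column, 0, becomes the leading bit)
Decimal check:
  00010001010 = 128 + 8 + 2 = 138
  01101101000 = 512 + 256 + 64 + 32 + 8 = 872
  138 + 872 = 1010, and 001111110010 = 512 + 256 + 128 + 64 + 32 + 16 + 2 = 1010 ✓



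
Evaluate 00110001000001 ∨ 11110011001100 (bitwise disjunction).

OR: 1 when either bit is 1
  00110001000001
| 11110011001100
----------------
  11110011001101
Decimal: 3137 | 15564 = 15565



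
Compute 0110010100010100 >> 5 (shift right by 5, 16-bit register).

Original: 0110010100010100 (decimal 25876)
Shift right by 5 positions
Drop the 5 low bits; fill with zeros on the left
Result: 0000001100101000 (decimal 808)
Equivalent: 25876 >> 5 = 25876 ÷ 2^5 = 808



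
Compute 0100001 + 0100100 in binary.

Add column by column from the right: bit + bit + carry-in; write the sum mod 2, carry 1 when the sum is 2 or 3.
carry:  1000000
        0100001
+       0100100
---------------
       01000101
(the carry out of the leftmost column, 0, becomes the leading bit)
Decimal check:
  0100001 = 32 + 1 = 33
  0100100 = 32 + 4 = 36
  33 + 36 = 69, and 01000101 = 64 + 4 + 1 = 69 ✓



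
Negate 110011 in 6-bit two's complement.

Original (sign bit 1, negative): 110011
Step 1 - Invert all bits: 001100
Step 2 - Add 1: 001101
Verification: 110011 + 001101 = 1000000; discarding the end carry (carry out of the top bit) leaves the 6-bit value 000000, as required for x + (-x)



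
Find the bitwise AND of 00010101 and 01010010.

AND: 1 only when both bits are 1
  00010101
& 01010010
----------
  00010000
Decimal: 21 & 82 = 16



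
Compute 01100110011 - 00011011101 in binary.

Method 1 - Direct subtraction (column by column from the right: bit − bit − borrow-in; if negative, add 2 and borrow 1 from the next column):
borrow: 00110111000
        01100110011
-       00011011101
-------------------
        01001010110

Method 2 - Add two's complement:
Two's complement of 00011011101: invert → 11100100010, add 1 → 11100100011
  01100110011
+ 11100100011
-------------
 101001010110  (end carry out of the top bit = 1)
Discarding the end carry: 01001010110
Decimal check:
  01100110011 = 512 + 256 + 32 + 16 + 2 + 1 = 819
  00011011101 = 128 + 64 + 16 + 8 + 4 + 1 = 221
  819 - 221 = 598, and 01001010110 = 512 + 64 + 16 + 4 + 2 = 598 ✓



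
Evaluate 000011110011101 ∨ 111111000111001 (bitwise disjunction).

OR: 1 when either bit is 1
  000011110011101
| 111111000111001
-----------------
  111111110111101
Decimal: 1949 | 32313 = 32701



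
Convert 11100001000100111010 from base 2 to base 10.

Sum of powers of 2 for each 1-bit:
2^1 + 2^3 + 2^4 + 2^5 + 2^8 + 2^12 + 2^17 + 2^18 + 2^19
= 2 + 8 + 16 + 32 + 256 + 4096 + 131072 + 262144 + 524288
= 921914



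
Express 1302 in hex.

Using repeated division by 16 (digits 10–15 are A–F):
1302 ÷ 16 = 81 remainder 6
81 ÷ 16 = 5 remainder 1
5 ÷ 16 = 0 remainder 5
Reading remainders bottom to top: 516



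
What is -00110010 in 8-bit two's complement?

Original: 00110010
Step 1 - Invert all bits: 11001101
Step 2 - Add 1: 11001110
Verification: 00110010 + 11001110 = 100000000; discarding the end carry (carry out of the top bit) leaves the 8-bit value 00000000, as required for x + (-x)



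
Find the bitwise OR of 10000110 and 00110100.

OR: 1 when either bit is 1
  10000110
| 00110100
----------
  10110110
Decimal: 134 | 52 = 182



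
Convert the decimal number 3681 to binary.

Using repeated division by 2:
3681 ÷ 2 = 1840 remainder 1
1840 ÷ 2 = 920 remainder 0
920 ÷ 2 = 460 remainder 0
460 ÷ 2 = 230 remainder 0
230 ÷ 2 = 115 remainder 0
115 ÷ 2 = 57 remainder 1
57 ÷ 2 = 28 remainder 1
28 ÷ 2 = 14 remainder 0
14 ÷ 2 = 7 remainder 0
7 ÷ 2 = 3 remainder 1
3 ÷ 2 = 1 remainder 1
1 ÷ 2 = 0 remainder 1
Reading remainders bottom to top: 111001100001



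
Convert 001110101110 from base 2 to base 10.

Sum of powers of 2 for each 1-bit:
2^1 + 2^2 + 2^3 + 2^5 + 2^7 + 2^8 + 2^9
= 2 + 4 + 8 + 32 + 128 + 256 + 512
= 942



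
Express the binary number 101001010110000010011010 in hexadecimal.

Group into 4-bit nibbles from right:
  1010 = A
  0101 = 5
  0110 = 6
  0000 = 0
  1001 = 9
  1010 = A
Result: A5609A



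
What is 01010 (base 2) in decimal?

Sum of powers of 2 for each 1-bit:
2^1 + 2^3
= 2 + 8
= 10



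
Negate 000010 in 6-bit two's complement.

Original: 000010
Step 1 - Invert all bits: 111101
Step 2 - Add 1: 111110
Verification: 000010 + 111110 = 1000000; discarding the end carry (carry out of the top bit) leaves the 6-bit value 000000, as required for x + (-x)



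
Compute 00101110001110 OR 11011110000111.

OR: 1 when either bit is 1
  00101110001110
| 11011110000111
----------------
  11111110001111
Decimal: 2958 | 14215 = 16271



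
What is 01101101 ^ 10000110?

XOR: 1 when bits differ
  01101101
^ 10000110
----------
  11101011
Decimal: 109 ^ 134 = 235



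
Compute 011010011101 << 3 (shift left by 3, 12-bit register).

Original: 011010011101 (decimal 1693)
Shift left by 3 positions
Append 3 zeros on the right and drop the 3 high bits that overflow the 12-bit width
Result: 010011101000 (decimal 1256)
Equivalent: 1693 << 3 = 1693 × 2^3 = 13544, truncated to 12 bits = 1256



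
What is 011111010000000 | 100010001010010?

OR: 1 when either bit is 1
  011111010000000
| 100010001010010
-----------------
  111111011010010
Decimal: 16000 | 17490 = 32466



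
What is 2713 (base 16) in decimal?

Expand by place value (powers of 16):
2713 = 2 × 16^3 + 7 × 16^2 + 1 × 16^1 + 3 × 16^0
= 2 × 4096 + 7 × 256 + 1 × 16 + 3 × 1
= 8192 + 1792 + 16 + 3
= 10003



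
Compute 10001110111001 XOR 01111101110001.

XOR: 1 when bits differ
  10001110111001
^ 01111101110001
----------------
  11110011001000
Decimal: 9145 ^ 8049 = 15560



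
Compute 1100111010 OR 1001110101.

OR: 1 when either bit is 1
  1100111010
| 1001110101
------------
  1101111111
Decimal: 826 | 629 = 895



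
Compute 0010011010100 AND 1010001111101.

AND: 1 only when both bits are 1
  0010011010100
& 1010001111101
---------------
  0010001010100
Decimal: 1236 & 5245 = 1108



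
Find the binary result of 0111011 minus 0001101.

Method 1 - Direct subtraction (column by column from the right: bit − bit − borrow-in; if negative, add 2 and borrow 1 from the next column):
borrow: 0011000
        0111011
-       0001101
---------------
        0101110

Method 2 - Add two's complement:
Two's complement of 0001101: invert → 1110010, add 1 → 1110011
  0111011
+ 1110011
---------
 10101110  (end carry out of the top bit = 1)
Discarding the end carry: 0101110
Decimal check:
  0111011 = 32 + 16 + 8 + 2 + 1 = 59
  0001101 = 8 + 4 + 1 = 13
  59 - 13 = 46, and 0101110 = 32 + 8 + 4 + 2 = 46 ✓



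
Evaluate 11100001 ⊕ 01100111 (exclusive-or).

XOR: 1 when bits differ
  11100001
^ 01100111
----------
  10000110
Decimal: 225 ^ 103 = 134



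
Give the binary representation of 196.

Using repeated division by 2:
196 ÷ 2 = 98 remainder 0
98 ÷ 2 = 49 remainder 0
49 ÷ 2 = 24 remainder 1
24 ÷ 2 = 12 remainder 0
12 ÷ 2 = 6 remainder 0
6 ÷ 2 = 3 remainder 0
3 ÷ 2 = 1 remainder 1
1 ÷ 2 = 0 remainder 1
Reading remainders bottom to top: 11000100



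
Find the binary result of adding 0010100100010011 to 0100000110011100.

Add column by column from the right: bit + bit + carry-in; write the sum mod 2, carry 1 when the sum is 2 or 3.
carry:  0000001000100000
        0010100100010011
+       0100000110011100
------------------------
       00110101010101111
(the carry out of the leftmost column, 0, becomes the leading bit)
Decimal check:
  0010100100010011 = 8192 + 2048 + 256 + 16 + 2 + 1 = 10515
  0100000110011100 = 16384 + 256 + 128 + 16 + 8 + 4 = 16796
  10515 + 16796 = 27311, and 00110101010101111 = 16384 + 8192 + 2048 + 512 + 128 + 32 + 8 + 4 + 2 + 1 = 27311 ✓



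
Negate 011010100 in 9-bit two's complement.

Original: 011010100
Step 1 - Invert all bits: 100101011
Step 2 - Add 1: 100101100
Verification: 011010100 + 100101100 = 1000000000; discarding the end carry (carry out of the top bit) leaves the 9-bit value 000000000, as required for x + (-x)



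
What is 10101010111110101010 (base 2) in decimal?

Sum of powers of 2 for each 1-bit:
2^1 + 2^3 + 2^5 + 2^7 + 2^8 + 2^9 + 2^10 + 2^11 + 2^13 + 2^15 + 2^17 + 2^19
= 2 + 8 + 32 + 128 + 256 + 512 + 1024 + 2048 + 8192 + 32768 + 131072 + 524288
= 700330



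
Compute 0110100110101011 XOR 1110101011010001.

XOR: 1 when bits differ
  0110100110101011
^ 1110101011010001
------------------
  1000001101111010
Decimal: 27051 ^ 60113 = 33658



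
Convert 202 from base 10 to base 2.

Using repeated division by 2:
202 ÷ 2 = 101 remainder 0
101 ÷ 2 = 50 remainder 1
50 ÷ 2 = 25 remainder 0
25 ÷ 2 = 12 remainder 1
12 ÷ 2 = 6 remainder 0
6 ÷ 2 = 3 remainder 0
3 ÷ 2 = 1 remainder 1
1 ÷ 2 = 0 remainder 1
Reading remainders bottom to top: 11001010



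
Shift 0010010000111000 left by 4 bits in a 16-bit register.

Original: 0010010000111000 (decimal 9272)
Shift left by 4 positions
Append 4 zeros on the right and drop the 4 high bits that overflow the 16-bit width
Result: 0100001110000000 (decimal 17280)
Equivalent: 9272 << 4 = 9272 × 2^4 = 148352, truncated to 16 bits = 17280



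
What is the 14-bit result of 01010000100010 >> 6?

Original: 01010000100010 (decimal 5154)
Shift right by 6 positions
Drop the 6 low bits; fill with zeros on the left
Result: 00000001010000 (decimal 80)
Equivalent: 5154 >> 6 = 5154 ÷ 2^6 = 80



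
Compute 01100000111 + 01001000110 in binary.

Add column by column from the right: bit + bit + carry-in; write the sum mod 2, carry 1 when the sum is 2 or 3.
carry:  10000001100
        01100000111
+       01001000110
-------------------
       010101001101
(the carry out of the leftmost column, 0, becomes the leading bit)
Decimal check:
  01100000111 = 512 + 256 + 4 + 2 + 1 = 775
  01001000110 = 512 + 64 + 4 + 2 = 582
  775 + 582 = 1357, and 010101001101 = 1024 + 256 + 64 + 8 + 4 + 1 = 1357 ✓



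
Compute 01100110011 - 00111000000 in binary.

Method 1 - Direct subtraction (column by column from the right: bit − bit − borrow-in; if negative, add 2 and borrow 1 from the next column):
borrow: 01110000000
        01100110011
-       00111000000
-------------------
        00101110011

Method 2 - Add two's complement:
Two's complement of 00111000000: invert → 11000111111, add 1 → 11001000000
  01100110011
+ 11001000000
-------------
 100101110011  (end carry out of the top bit = 1)
Discarding the end carry: 00101110011
Decimal check:
  01100110011 = 512 + 256 + 32 + 16 + 2 + 1 = 819
  00111000000 = 256 + 128 + 64 = 448
  819 - 448 = 371, and 00101110011 = 256 + 64 + 32 + 16 + 2 + 1 = 371 ✓



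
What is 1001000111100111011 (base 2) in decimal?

Sum of powers of 2 for each 1-bit:
2^0 + 2^1 + 2^3 + 2^4 + 2^5 + 2^8 + 2^9 + 2^10 + 2^11 + 2^15 + 2^18
= 1 + 2 + 8 + 16 + 32 + 256 + 512 + 1024 + 2048 + 32768 + 262144
= 298811



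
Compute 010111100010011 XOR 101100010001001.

XOR: 1 when bits differ
  010111100010011
^ 101100010001001
-----------------
  111011110011010
Decimal: 12051 ^ 22665 = 30618



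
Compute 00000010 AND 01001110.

AND: 1 only when both bits are 1
  00000010
& 01001110
----------
  00000010
Decimal: 2 & 78 = 2



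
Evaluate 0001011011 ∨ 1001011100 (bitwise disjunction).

OR: 1 when either bit is 1
  0001011011
| 1001011100
------------
  1001011111
Decimal: 91 | 604 = 607



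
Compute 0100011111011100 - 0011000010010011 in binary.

Method 1 - Direct subtraction (column by column from the right: bit − bit − borrow-in; if negative, add 2 and borrow 1 from the next column):
borrow: 0110000000000110
        0100011111011100
-       0011000010010011
------------------------
        0001011101001001

Method 2 - Add two's complement:
Two's complement of 0011000010010011: invert → 1100111101101100, add 1 → 1100111101101101
  0100011111011100
+ 1100111101101101
------------------
 10001011101001001  (end carry out of the top bit = 1)
Discarding the end carry: 0001011101001001
Decimal check:
  0100011111011100 = 16384 + 1024 + 512 + 256 + 128 + 64 + 16 + 8 + 4 = 18396
  0011000010010011 = 8192 + 4096 + 128 + 16 + 2 + 1 = 12435
  18396 - 12435 = 5961, and 0001011101001001 = 4096 + 1024 + 512 + 256 + 64 + 8 + 1 = 5961 ✓



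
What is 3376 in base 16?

Using repeated division by 16 (digits 10–15 are A–F):
3376 ÷ 16 = 211 remainder 0
211 ÷ 16 = 13 remainder 3
13 ÷ 16 = 0 remainder 13 (D)
Reading remainders bottom to top: D30



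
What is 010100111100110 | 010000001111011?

OR: 1 when either bit is 1
  010100111100110
| 010000001111011
-----------------
  010100111111111
Decimal: 10726 | 8315 = 10751



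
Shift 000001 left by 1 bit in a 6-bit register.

Original: 000001 (decimal 1)
Shift left by 1 position
Append 1 zero on the right
Result: 000010 (decimal 2)
Equivalent: 1 << 1 = 1 × 2^1 = 2



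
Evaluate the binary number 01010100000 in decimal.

Sum of powers of 2 for each 1-bit:
2^5 + 2^7 + 2^9
= 32 + 128 + 512
= 672



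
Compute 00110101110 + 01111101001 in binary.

Add column by column from the right: bit + bit + carry-in; write the sum mod 2, carry 1 when the sum is 2 or 3.
carry:  11111010000
        00110101110
+       01111101001
-------------------
       010110010111
(the carry out of the leftmost column, 0, becomes the leading bit)
Decimal check:
  00110101110 = 256 + 128 + 32 + 8 + 4 + 2 = 430
  01111101001 = 512 + 256 + 128 + 64 + 32 + 8 + 1 = 1001
  430 + 1001 = 1431, and 010110010111 = 1024 + 256 + 128 + 16 + 4 + 2 + 1 = 1431 ✓



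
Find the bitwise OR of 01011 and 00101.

OR: 1 when either bit is 1
  01011
| 00101
-------
  01111
Decimal: 11 | 5 = 15



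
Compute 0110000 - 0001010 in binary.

Method 1 - Direct subtraction (column by column from the right: bit − bit − borrow-in; if negative, add 2 and borrow 1 from the next column):
borrow: 0011100
        0110000
-       0001010
---------------
        0100110

Method 2 - Add two's complement:
Two's complement of 0001010: invert → 1110101, add 1 → 1110110
  0110000
+ 1110110
---------
 10100110  (end carry out of the top bit = 1)
Discarding the end carry: 0100110
Decimal check:
  0110000 = 32 + 16 = 48
  0001010 = 8 + 2 = 10
  48 - 10 = 38, and 0100110 = 32 + 4 + 2 = 38 ✓



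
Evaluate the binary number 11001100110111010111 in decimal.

Sum of powers of 2 for each 1-bit:
2^0 + 2^1 + 2^2 + 2^4 + 2^6 + 2^7 + 2^8 + 2^10 + 2^11 + 2^14 + 2^15 + 2^18 + 2^19
= 1 + 2 + 4 + 16 + 64 + 128 + 256 + 1024 + 2048 + 16384 + 32768 + 262144 + 524288
= 839127



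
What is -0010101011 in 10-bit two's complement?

Original: 0010101011
Step 1 - Invert all bits: 1101010100
Step 2 - Add 1: 1101010101
Verification: 0010101011 + 1101010101 = 10000000000; discarding the end carry (carry out of the top bit) leaves the 10-bit value 0000000000, as required for x + (-x)



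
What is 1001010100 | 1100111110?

OR: 1 when either bit is 1
  1001010100
| 1100111110
------------
  1101111110
Decimal: 596 | 830 = 894



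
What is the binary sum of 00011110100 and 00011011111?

Add column by column from the right: bit + bit + carry-in; write the sum mod 2, carry 1 when the sum is 2 or 3.
carry:  00111111000
        00011110100
+       00011011111
-------------------
       000111010011
(the carry out of the leftmost column, 0, becomes the leading bit)
Decimal check:
  00011110100 = 128 + 64 + 32 + 16 + 4 = 244
  00011011111 = 128 + 64 + 16 + 8 + 4 + 2 + 1 = 223
  244 + 223 = 467, and 000111010011 = 256 + 128 + 64 + 16 + 2 + 1 = 467 ✓



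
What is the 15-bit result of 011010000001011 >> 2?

Original: 011010000001011 (decimal 13323)
Shift right by 2 positions
Drop the 2 low bits; fill with zeros on the left
Result: 000110100000010 (decimal 3330)
Equivalent: 13323 >> 2 = 13323 ÷ 2^2 = 3330



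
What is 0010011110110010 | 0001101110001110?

OR: 1 when either bit is 1
  0010011110110010
| 0001101110001110
------------------
  0011111110111110
Decimal: 10162 | 7054 = 16318



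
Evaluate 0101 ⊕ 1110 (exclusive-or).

XOR: 1 when bits differ
  0101
^ 1110
------
  1011
Decimal: 5 ^ 14 = 11



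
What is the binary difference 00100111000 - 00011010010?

Method 1 - Direct subtraction (column by column from the right: bit − bit − borrow-in; if negative, add 2 and borrow 1 from the next column):
borrow: 00110001100
        00100111000
-       00011010010
-------------------
        00001100110

Method 2 - Add two's complement:
Two's complement of 00011010010: invert → 11100101101, add 1 → 11100101110
  00100111000
+ 11100101110
-------------
 100001100110  (end carry out of the top bit = 1)
Discarding the end carry: 00001100110
Decimal check:
  00100111000 = 256 + 32 + 16 + 8 = 312
  00011010010 = 128 + 64 + 16 + 2 = 210
  312 - 210 = 102, and 00001100110 = 64 + 32 + 4 + 2 = 102 ✓



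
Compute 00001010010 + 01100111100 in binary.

Add column by column from the right: bit + bit + carry-in; write the sum mod 2, carry 1 when the sum is 2 or 3.
carry:  00011100000
        00001010010
+       01100111100
-------------------
       001110001110
(the carry out of the leftmost column, 0, becomes the leading bit)
Decimal check:
  00001010010 = 64 + 16 + 2 = 82
  01100111100 = 512 + 256 + 32 + 16 + 8 + 4 = 828
  82 + 828 = 910, and 001110001110 = 512 + 256 + 128 + 8 + 4 + 2 = 910 ✓



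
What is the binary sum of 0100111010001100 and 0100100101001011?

Add column by column from the right: bit + bit + carry-in; write the sum mod 2, carry 1 when the sum is 2 or 3.
carry:  1001000000010000
        0100111010001100
+       0100100101001011
------------------------
       01001011111010111
(the carry out of the leftmost column, 0, becomes the leading bit)
Decimal check:
  0100111010001100 = 16384 + 2048 + 1024 + 512 + 128 + 8 + 4 = 20108
  0100100101001011 = 16384 + 2048 + 256 + 64 + 8 + 2 + 1 = 18763
  20108 + 18763 = 38871, and 01001011111010111 = 32768 + 4096 + 1024 + 512 + 256 + 128 + 64 + 16 + 4 + 2 + 1 = 38871 ✓



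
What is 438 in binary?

Using repeated division by 2:
438 ÷ 2 = 219 remainder 0
219 ÷ 2 = 109 remainder 1
109 ÷ 2 = 54 remainder 1
54 ÷ 2 = 27 remainder 0
27 ÷ 2 = 13 remainder 1
13 ÷ 2 = 6 remainder 1
6 ÷ 2 = 3 remainder 0
3 ÷ 2 = 1 remainder 1
1 ÷ 2 = 0 remainder 1
Reading remainders bottom to top: 110110110



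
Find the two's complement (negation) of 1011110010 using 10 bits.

Original (sign bit 1, negative): 1011110010
Step 1 - Invert all bits: 0100001101
Step 2 - Add 1: 0100001110
Verification: 1011110010 + 0100001110 = 10000000000; discarding the end carry (carry out of the top bit) leaves the 10-bit value 0000000000, as required for x + (-x)



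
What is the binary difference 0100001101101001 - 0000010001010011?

Method 1 - Direct subtraction (column by column from the right: bit − bit − borrow-in; if negative, add 2 and borrow 1 from the next column):
borrow: 0111100000101100
        0100001101101001
-       0000010001010011
------------------------
        0011111100010110

Method 2 - Add two's complement:
Two's complement of 0000010001010011: invert → 1111101110101100, add 1 → 1111101110101101
  0100001101101001
+ 1111101110101101
------------------
 10011111100010110  (end carry out of the top bit = 1)
Discarding the end carry: 0011111100010110
Decimal check:
  0100001101101001 = 16384 + 512 + 256 + 64 + 32 + 8 + 1 = 17257
  0000010001010011 = 1024 + 64 + 16 + 2 + 1 = 1107
  17257 - 1107 = 16150, and 0011111100010110 = 8192 + 4096 + 2048 + 1024 + 512 + 256 + 16 + 4 + 2 = 16150 ✓



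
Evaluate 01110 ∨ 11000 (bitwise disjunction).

OR: 1 when either bit is 1
  01110
| 11000
-------
  11110
Decimal: 14 | 24 = 30



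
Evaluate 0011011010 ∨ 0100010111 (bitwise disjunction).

OR: 1 when either bit is 1
  0011011010
| 0100010111
------------
  0111011111
Decimal: 218 | 279 = 479



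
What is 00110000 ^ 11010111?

XOR: 1 when bits differ
  00110000
^ 11010111
----------
  11100111
Decimal: 48 ^ 215 = 231



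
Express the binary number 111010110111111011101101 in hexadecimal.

Group into 4-bit nibbles from right:
  1110 = E
  1011 = B
  0111 = 7
  1110 = E
  1110 = E
  1101 = D
Result: EB7EED



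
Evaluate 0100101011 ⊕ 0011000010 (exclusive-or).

XOR: 1 when bits differ
  0100101011
^ 0011000010
------------
  0111101001
Decimal: 299 ^ 194 = 489



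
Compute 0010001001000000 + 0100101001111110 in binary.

Add column by column from the right: bit + bit + carry-in; write the sum mod 2, carry 1 when the sum is 2 or 3.
carry:  0000010010000000
        0010001001000000
+       0100101001111110
------------------------
       00110110010111110
(the carry out of the leftmost column, 0, becomes the leading bit)
Decimal check:
  0010001001000000 = 8192 + 512 + 64 = 8768
  0100101001111110 = 16384 + 2048 + 512 + 64 + 32 + 16 + 8 + 4 + 2 = 19070
  8768 + 19070 = 27838, and 00110110010111110 = 16384 + 8192 + 2048 + 1024 + 128 + 32 + 16 + 8 + 4 + 2 = 27838 ✓



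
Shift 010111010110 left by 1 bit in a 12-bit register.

Original: 010111010110 (decimal 1494)
Shift left by 1 position
Append 1 zero on the right
Result: 101110101100 (decimal 2988)
Equivalent: 1494 << 1 = 1494 × 2^1 = 2988



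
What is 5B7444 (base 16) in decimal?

Expand by place value (powers of 16):
Digit values: B = 11
5B7444 = 5 × 16^5 + 11 × 16^4 + 7 × 16^3 + 4 × 16^2 + 4 × 16^1 + 4 × 16^0
= 5 × 1048576 + 11 × 65536 + 7 × 4096 + 4 × 256 + 4 × 16 + 4 × 1
= 5242880 + 720896 + 28672 + 1024 + 64 + 4
= 5993540



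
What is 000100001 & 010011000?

AND: 1 only when both bits are 1
  000100001
& 010011000
-----------
  000000000
Decimal: 33 & 152 = 0



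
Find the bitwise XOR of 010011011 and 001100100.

XOR: 1 when bits differ
  010011011
^ 001100100
-----------
  011111111
Decimal: 155 ^ 100 = 255



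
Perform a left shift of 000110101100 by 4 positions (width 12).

Original: 000110101100 (decimal 428)
Shift left by 4 positions
Append 4 zeros on the right and drop the 4 high bits that overflow the 12-bit width
Result: 101011000000 (decimal 2752)
Equivalent: 428 << 4 = 428 × 2^4 = 6848, truncated to 12 bits = 2752



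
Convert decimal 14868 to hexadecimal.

Using repeated division by 16 (digits 10–15 are A–F):
14868 ÷ 16 = 929 remainder 4
929 ÷ 16 = 58 remainder 1
58 ÷ 16 = 3 remainder 10 (A)
3 ÷ 16 = 0 remainder 3
Reading remainders bottom to top: 3A14



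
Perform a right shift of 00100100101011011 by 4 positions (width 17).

Original: 00100100101011011 (decimal 18779)
Shift right by 4 positions
Drop the 4 low bits; fill with zeros on the left
Result: 00000010010010101 (decimal 1173)
Equivalent: 18779 >> 4 = 18779 ÷ 2^4 = 1173



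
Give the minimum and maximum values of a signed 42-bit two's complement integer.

For 42-bit two's complement:
Minimum: -2^41 = -2199023255552
Maximum: 2^41 - 1 = 2199023255551



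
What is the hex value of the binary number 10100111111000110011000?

Group into 4-bit nibbles from right:
  0101 = 5
  0011 = 3
  1111 = F
  0001 = 1
  1001 = 9
  1000 = 8
Result: 53F198



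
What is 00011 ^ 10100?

XOR: 1 when bits differ
  00011
^ 10100
-------
  10111
Decimal: 3 ^ 20 = 23



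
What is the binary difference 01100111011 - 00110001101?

Method 1 - Direct subtraction (column by column from the right: bit − bit − borrow-in; if negative, add 2 and borrow 1 from the next column):
borrow: 01100011000
        01100111011
-       00110001101
-------------------
        00110101110

Method 2 - Add two's complement:
Two's complement of 00110001101: invert → 11001110010, add 1 → 11001110011
  01100111011
+ 11001110011
-------------
 100110101110  (end carry out of the top bit = 1)
Discarding the end carry: 00110101110
Decimal check:
  01100111011 = 512 + 256 + 32 + 16 + 8 + 2 + 1 = 827
  00110001101 = 256 + 128 + 8 + 4 + 1 = 397
  827 - 397 = 430, and 00110101110 = 256 + 128 + 32 + 8 + 4 + 2 = 430 ✓



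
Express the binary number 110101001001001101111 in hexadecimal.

Group into 4-bit nibbles from right:
  0001 = 1
  1010 = A
  1001 = 9
  0010 = 2
  0110 = 6
  1111 = F
Result: 1A926F



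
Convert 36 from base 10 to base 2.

Using repeated division by 2:
36 ÷ 2 = 18 remainder 0
18 ÷ 2 = 9 remainder 0
9 ÷ 2 = 4 remainder 1
4 ÷ 2 = 2 remainder 0
2 ÷ 2 = 1 remainder 0
1 ÷ 2 = 0 remainder 1
Reading remainders bottom to top: 100100

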